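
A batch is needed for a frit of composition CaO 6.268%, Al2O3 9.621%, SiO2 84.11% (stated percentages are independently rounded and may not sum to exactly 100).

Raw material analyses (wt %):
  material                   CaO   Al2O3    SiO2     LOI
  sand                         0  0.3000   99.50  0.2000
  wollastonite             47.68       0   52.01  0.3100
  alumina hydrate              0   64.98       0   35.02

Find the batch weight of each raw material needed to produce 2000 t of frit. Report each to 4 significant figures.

Batch per 2000 t frit:
  sand: 1553 t
  wollastonite: 262.9 t
  alumina hydrate: 289.0 t
Total batch = 2105 t; LOI loss = 105.1 t; yield = 95.01%

Values along the way appear, rounded to four significant figures, in the printout; every computation maintains exact precision in every operation; exactly one rounding lands on every reported figure. All derived quantities (the yield, totals, the three compositions, LOI, glass mass) are recomputed from the batch weights for 2000 t of glass in full precision, as they appear in problem or answer.
Per-oxide target masses for 2000 t frit:
  CaO: 6.268% × 2000 = 125.4 t
  Al2O3: 9.621% × 2000 = 192.4 t
  SiO2: 84.11% × 2000 = 1682 t
Sums-versus-targets review with the batch weights as given, at the basis given (every target is met by its sum modulo rounding of the values):
  CaO: 262.9·0.4768 = 125.4 t (target 125.4 t)
  Al2O3: 1553·0.003000 + 289.0·0.6498 = 192.5 t (target 192.4 t)
  SiO2: 1553·0.9950 + 262.9·0.5201 = 1682 t (target 1682 t)
Glass-mass bookkeeping: whole batch net of LOI = 2000 t (per-oxide target masses sum to 2000 t; the stated basis being 2000 t — any gap is answer rounding).
Summing the batch: Σ batch = 2105 t; Σ batch·LOI gives LOI loss = 105.1 t; yield, glass over the total, = 95.01%.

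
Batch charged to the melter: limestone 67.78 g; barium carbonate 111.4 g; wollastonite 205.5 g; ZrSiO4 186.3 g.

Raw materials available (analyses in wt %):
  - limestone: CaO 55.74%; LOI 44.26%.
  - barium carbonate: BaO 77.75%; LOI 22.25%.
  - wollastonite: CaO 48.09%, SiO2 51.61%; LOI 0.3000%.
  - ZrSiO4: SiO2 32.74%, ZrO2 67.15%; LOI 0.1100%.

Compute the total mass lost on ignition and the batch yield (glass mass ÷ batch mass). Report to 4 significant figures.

LOI loss = 55.61 g; glass = 515.4 g; yield = 90.26%

The whole derivation maintains full float precision in every operation — mid-chain values are displayed with 4-significant-digit rounding as written; every reported value is rounded only once. All derived quantities, which include ignition loss, net glass mass, the totals, the four compositions, the yield, are re-derived in full precision, as they appear in the problem or answer text, from the weighed amounts at 515.4 g of glass.
Per-material ignition loss:
  limestone: 67.78 × 0.4426 = 30.00 g
  barium carbonate: 111.4 × 0.2225 = 24.79 g
  wollastonite: 205.5 × 0.003000 = 0.6165 g
  ZrSiO4: 186.3 × 0.001100 = 0.2049 g
Total LOI = 55.61 g
Glass = batch − LOI = 571.0 − 55.61 = 515.4 g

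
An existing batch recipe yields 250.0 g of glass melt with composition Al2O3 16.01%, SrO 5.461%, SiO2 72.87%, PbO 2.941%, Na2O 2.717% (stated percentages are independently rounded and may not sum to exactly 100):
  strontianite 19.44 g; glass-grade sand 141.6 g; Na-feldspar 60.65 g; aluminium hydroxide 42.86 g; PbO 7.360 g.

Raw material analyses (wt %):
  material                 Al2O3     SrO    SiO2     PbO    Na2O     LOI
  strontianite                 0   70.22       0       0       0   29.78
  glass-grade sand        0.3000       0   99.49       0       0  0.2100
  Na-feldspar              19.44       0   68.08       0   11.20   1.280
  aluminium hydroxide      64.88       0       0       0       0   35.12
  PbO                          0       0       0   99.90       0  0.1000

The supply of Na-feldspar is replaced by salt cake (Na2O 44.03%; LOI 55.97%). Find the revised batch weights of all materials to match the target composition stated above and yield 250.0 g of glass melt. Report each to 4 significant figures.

Exact precision is carried at every stage. Values along the way are shown rounded to four significant digits at each printed step; a single rounding produces each reported figure; derived quantities are recomputed using the weight values on 250.0 g of glass in full float precision (the totals, the yield, ignition loss, five oxide percentages, net glass mass), as given in the question or the answer.
Oxide mass targets, per 250.0 g glass melt:
  Al2O3: 16.01% × 250.0 = 40.03 g
  SrO: 5.461% × 250.0 = 13.65 g
  SiO2: 72.87% × 250.0 = 182.2 g
  PbO: 2.941% × 250.0 = 7.352 g
  Na2O: 2.717% × 250.0 = 6.792 g
Oxide-by-oxide audit from the weights as reported, at the basis given (target by target, the sums agree once rounding is allowed for):
  Al2O3: 183.1·0.003000 + 60.84·0.6488 = 40.02 g (target 40.03 g)
  SrO: 19.44·0.7022 = 13.65 g (target 13.65 g)
  SiO2: 183.1·0.9949 = 182.2 g (target 182.2 g)
  PbO: 7.360·0.9990 = 7.353 g (target 7.352 g)
  Na2O: 15.43·0.4403 = 6.794 g (target 6.792 g)
Consistency of the glass mass: net batch after ignition = 250.0 g (targets for the oxides total 250.0 g; against the stated basis, 250.0 g — differing by rounding only).
Summing the batch: Σ batch = 286.2 g; LOI loss = Σ batch·LOI = 36.18 g; as yield: glass ÷ batch → 87.36%.

Revised batch per 250.0 g glass melt:
  strontianite: 19.44 g
  glass-grade sand: 183.1 g
  salt cake: 15.43 g
  aluminium hydroxide: 60.84 g
  PbO: 7.360 g
Total batch = 286.2 g; LOI loss = 36.18 g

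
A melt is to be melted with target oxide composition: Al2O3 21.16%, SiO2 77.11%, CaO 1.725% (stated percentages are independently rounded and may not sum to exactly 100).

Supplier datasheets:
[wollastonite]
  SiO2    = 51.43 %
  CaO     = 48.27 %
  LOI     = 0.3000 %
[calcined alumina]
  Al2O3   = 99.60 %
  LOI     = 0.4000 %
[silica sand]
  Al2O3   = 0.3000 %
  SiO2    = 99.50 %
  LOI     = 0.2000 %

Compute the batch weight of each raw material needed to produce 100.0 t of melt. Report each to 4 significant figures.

Intermediates appear, with 4-significant-figure rounding, when written out — every computation keeps exact precision from first step to last. Each reported number sees exactly one rounding — derived quantities, which include ignition loss, totals, yield, three oxide percentages, net glass mass, are recomputed at exact precision, as given in either problem or answer, from the batch weights at 100.0 t of glass.
Target oxide masses per 100.0 t melt:
  Al2O3: 21.16% × 100.0 = 21.16 t
  SiO2: 77.11% × 100.0 = 77.11 t
  CaO: 1.725% × 100.0 = 1.725 t
A balance pass over the oxides, with the batch weights as given, against the basis in use (summed amounts equal target values once rounding is allowed for):
  Al2O3: 21.02·0.9960 + 75.65·0.003000 = 21.16 t (target 21.16 t)
  SiO2: 3.574·0.5143 + 75.65·0.9950 = 77.11 t (target 77.11 t)
  CaO: 3.574·0.4827 = 1.725 t (target 1.725 t)
The glass-mass cross-check: net batch after ignition = 100.0 t (the Σ of target masses is 99.99 t; basis as stated: 100.0 t — deltas are rounding alone).
Batch total: Σ batch = 100.2 t; ignition loss, Σ(batch × LOI) = 0.2461 t; yield = glass ÷ total batch = 99.75%.

Batch per 100.0 t melt:
  wollastonite: 3.574 t
  calcined alumina: 21.02 t
  silica sand: 75.65 t
Total batch = 100.2 t; LOI loss = 0.2461 t; yield = 99.75%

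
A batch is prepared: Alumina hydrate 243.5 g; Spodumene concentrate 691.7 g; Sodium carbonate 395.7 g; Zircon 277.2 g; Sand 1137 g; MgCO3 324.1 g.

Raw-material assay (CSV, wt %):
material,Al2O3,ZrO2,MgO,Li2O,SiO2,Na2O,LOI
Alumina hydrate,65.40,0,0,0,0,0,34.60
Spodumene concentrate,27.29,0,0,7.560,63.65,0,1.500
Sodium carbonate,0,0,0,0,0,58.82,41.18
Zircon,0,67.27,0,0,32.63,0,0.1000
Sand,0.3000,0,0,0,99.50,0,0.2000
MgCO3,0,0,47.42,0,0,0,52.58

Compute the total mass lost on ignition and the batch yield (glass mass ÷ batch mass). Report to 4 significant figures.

LOI loss = 430.5 g; glass = 2639 g; yield = 85.97%

All arithmetic keeps exact precision at all times. Values along the way are shown, rounded to 4 significant figures, in the printout. Each reported number is rounded once only — all derived quantities (six oxide percentages, the yield, glass mass, the totals, ignition loss) are rebuilt in exact precision starting from the weights per 2639 g of glass as given in question or answer.
Material-by-material LOI:
  Alumina hydrate: 243.5 × 0.3460 = 84.25 g
  Spodumene concentrate: 691.7 × 0.01500 = 10.38 g
  Sodium carbonate: 395.7 × 0.4118 = 162.9 g
  Zircon: 277.2 × 0.001000 = 0.2772 g
  Sand: 1137 × 0.002000 = 2.274 g
  MgCO3: 324.1 × 0.5258 = 170.4 g
Total LOI = 430.5 g
Glass = batch − LOI = 3069 − 430.5 = 2639 g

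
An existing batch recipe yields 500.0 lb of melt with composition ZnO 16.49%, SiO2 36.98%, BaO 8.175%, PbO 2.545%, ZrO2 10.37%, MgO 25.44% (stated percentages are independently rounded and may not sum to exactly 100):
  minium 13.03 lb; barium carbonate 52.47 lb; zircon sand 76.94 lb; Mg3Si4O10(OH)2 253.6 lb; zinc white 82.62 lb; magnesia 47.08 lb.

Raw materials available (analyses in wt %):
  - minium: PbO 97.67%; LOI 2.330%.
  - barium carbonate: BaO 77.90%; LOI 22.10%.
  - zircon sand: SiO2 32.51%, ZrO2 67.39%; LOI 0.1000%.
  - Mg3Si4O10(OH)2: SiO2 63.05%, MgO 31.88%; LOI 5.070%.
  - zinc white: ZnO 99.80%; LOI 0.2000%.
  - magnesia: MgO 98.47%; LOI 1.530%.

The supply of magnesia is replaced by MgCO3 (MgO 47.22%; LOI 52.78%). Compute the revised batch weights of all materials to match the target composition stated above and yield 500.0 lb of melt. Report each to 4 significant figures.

Revised batch per 500.0 lb melt:
  minium: 13.03 lb
  barium carbonate: 52.47 lb
  zircon sand: 76.94 lb
  Mg3Si4O10(OH)2: 253.6 lb
  zinc white: 82.62 lb
  MgCO3: 98.17 lb
Total batch = 576.8 lb; LOI loss = 76.81 lb

Intermediates are displayed, rounded to four significant figures, across the worked steps; the whole derivation holds full float precision all the way through — every reported number is rounded a single time. Derived quantities, which include the yield, LOI, the totals, glass mass, the six compositions, are recomputed in full precision, precisely as stated by either problem or answer, from the batch weights for 500.0 lb of glass.
Target oxide masses per 500.0 lb melt:
  ZnO: 16.49% × 500.0 = 82.45 lb
  SiO2: 36.98% × 500.0 = 184.9 lb
  BaO: 8.175% × 500.0 = 40.88 lb
  PbO: 2.545% × 500.0 = 12.72 lb
  ZrO2: 10.37% × 500.0 = 51.85 lb
  MgO: 25.44% × 500.0 = 127.2 lb
Mass-balance tally per oxide working from each reported weight, at the basis given (each sum matches its target mass inside rounding margins):
  ZnO: 82.62·0.9980 = 82.45 lb (target 82.45 lb)
  SiO2: 76.94·0.3251 + 253.6·0.6305 = 184.9 lb (target 184.9 lb)
  BaO: 52.47·0.7790 = 40.87 lb (target 40.88 lb)
  PbO: 13.03·0.9767 = 12.73 lb (target 12.72 lb)
  ZrO2: 76.94·0.6739 = 51.85 lb (target 51.85 lb)
  MgO: 253.6·0.3188 + 98.17·0.4722 = 127.2 lb (target 127.2 lb)
Glass-mass closure: total batch − LOI = 500.0 lb (per-oxide target masses sum to 500.0 lb; against the stated basis, 500.0 lb — gaps are rounding artifacts).
Total batch = Σ batch = 576.8 lb; LOI loss = Σ batch·LOI = 76.81 lb; the yield ratio, glass ÷ batch: 86.68%.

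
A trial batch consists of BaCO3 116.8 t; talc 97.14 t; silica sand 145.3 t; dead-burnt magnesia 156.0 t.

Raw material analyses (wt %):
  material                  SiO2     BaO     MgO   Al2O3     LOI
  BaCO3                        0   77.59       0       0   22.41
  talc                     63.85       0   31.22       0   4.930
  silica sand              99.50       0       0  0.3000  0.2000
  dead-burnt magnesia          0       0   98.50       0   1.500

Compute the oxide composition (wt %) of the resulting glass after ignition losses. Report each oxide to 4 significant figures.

The working math maintains full float precision at each step. The intermediate values are printed rounded off to 4 significant digits in the working — every reported figure undergoes a single rounding — all derived quantities (glass mass, the four compositions, totals, the yield, ignition loss) are carried at full precision from the batch weights for 481.6 t of glass, as quoted within the problem or the answer.
Oxide masses out of the charge:
  SiO2: 97.14·0.6385 + 145.3·0.9950 = 206.6 t
  BaO: 116.8·0.7759 = 90.63 t
  MgO: 97.14·0.3122 + 156.0·0.9850 = 184.0 t
  Al2O3: 145.3·0.003000 = 0.4359 t
LOI: 116.8·0.2241 + 97.14·0.04930 + 145.3·0.002000 + 156.0·0.01500 = 33.59 t
Glass = total batch minus LOI = 515.2 − 33.59 = 481.6 t (= Σ oxide masses)
each wt % is 100 × oxide ÷ glass

Glass mass = 481.6 t (batch 515.2 − LOI 33.59).
Composition: SiO2 42.89%, BaO 18.82%, MgO 38.20%, Al2O3 0.09050%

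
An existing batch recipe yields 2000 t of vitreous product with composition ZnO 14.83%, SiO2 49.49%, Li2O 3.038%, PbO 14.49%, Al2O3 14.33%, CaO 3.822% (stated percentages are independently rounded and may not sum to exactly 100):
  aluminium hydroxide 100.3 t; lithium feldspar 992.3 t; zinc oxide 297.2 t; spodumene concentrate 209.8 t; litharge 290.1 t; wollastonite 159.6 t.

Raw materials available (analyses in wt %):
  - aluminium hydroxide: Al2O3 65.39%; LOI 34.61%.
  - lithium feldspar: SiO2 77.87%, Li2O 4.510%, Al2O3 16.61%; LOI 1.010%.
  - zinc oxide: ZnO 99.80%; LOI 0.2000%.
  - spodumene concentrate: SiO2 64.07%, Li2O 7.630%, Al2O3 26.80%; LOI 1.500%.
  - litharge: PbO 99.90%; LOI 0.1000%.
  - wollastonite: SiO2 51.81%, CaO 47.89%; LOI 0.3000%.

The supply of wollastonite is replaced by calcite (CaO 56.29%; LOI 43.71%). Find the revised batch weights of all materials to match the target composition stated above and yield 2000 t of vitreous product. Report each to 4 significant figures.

In-progress results are shown, rounded to four significant figures, across the worked steps. All internal work holds full precision at all times. Every reported result is rounded just once — the derived quantities, including yield, totals, the six compositions, net glass mass, ignition loss, are computed from the weighed amounts on 2000 t of glass in full precision as given in the problem or answer text.
Target oxide masses per 2000 t vitreous product:
  ZnO: 14.83% × 2000 = 296.6 t
  SiO2: 49.49% × 2000 = 989.8 t
  Li2O: 3.038% × 2000 = 60.76 t
  PbO: 14.49% × 2000 = 289.8 t
  Al2O3: 14.33% × 2000 = 286.6 t
  CaO: 3.822% × 2000 = 76.44 t
Verifying the oxide balance using the reported weights, against the basis in use (summed amounts equal target values given rounding of the digits):
  ZnO: 297.2·0.9980 = 296.6 t (target 296.6 t)
  SiO2: 1199·0.7787 + 87.61·0.6407 = 989.8 t (target 989.8 t)
  Li2O: 1199·0.04510 + 87.61·0.07630 = 60.76 t (target 60.76 t)
  PbO: 290.1·0.9990 = 289.8 t (target 289.8 t)
  Al2O3: 97.82·0.6539 + 1199·0.1661 + 87.61·0.2680 = 286.6 t (target 286.6 t)
  CaO: 135.8·0.5629 = 76.44 t (target 76.44 t)
Consistency of the glass mass: batch total minus LOI = 2000 t (oxide target masses add up to 2000 t; the stated basis being 2000 t — rounding explains the deltas).
Batch grand total — Σ batch = 2108 t; ignition loss, Σ(batch × LOI) = 107.5 t; yield = glass ÷ total batch = 94.90%.

Revised batch per 2000 t vitreous product:
  aluminium hydroxide: 97.82 t
  lithium feldspar: 1199 t
  zinc oxide: 297.2 t
  spodumene concentrate: 87.61 t
  litharge: 290.1 t
  calcite: 135.8 t
Total batch = 2108 t; LOI loss = 107.5 t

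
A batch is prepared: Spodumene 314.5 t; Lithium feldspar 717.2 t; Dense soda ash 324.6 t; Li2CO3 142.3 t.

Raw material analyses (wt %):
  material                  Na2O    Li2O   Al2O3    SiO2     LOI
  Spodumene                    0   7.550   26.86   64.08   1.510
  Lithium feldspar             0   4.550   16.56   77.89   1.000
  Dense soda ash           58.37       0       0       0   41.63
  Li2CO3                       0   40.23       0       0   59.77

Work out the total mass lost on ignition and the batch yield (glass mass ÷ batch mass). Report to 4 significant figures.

All internal work keeps full float precision all the way through. The intermediate values are printed rounded to 4 significant figures in the working. Exactly one rounding lands on each reported figure. All derived quantities are recomputed in exact precision (the four compositions, net glass mass, yield, ignition loss, the totals) starting from the weights for 1266 t of glass, exactly as printed in the question or the answer.
Loss on ignition, line by line:
  Spodumene: 314.5 × 0.01510 = 4.749 t
  Lithium feldspar: 717.2 × 0.01000 = 7.172 t
  Dense soda ash: 324.6 × 0.4163 = 135.1 t
  Li2CO3: 142.3 × 0.5977 = 85.05 t
Total LOI = 232.1 t
Glass = batch − LOI = 1499 − 232.1 = 1266 t

LOI loss = 232.1 t; glass = 1266 t; yield = 84.51%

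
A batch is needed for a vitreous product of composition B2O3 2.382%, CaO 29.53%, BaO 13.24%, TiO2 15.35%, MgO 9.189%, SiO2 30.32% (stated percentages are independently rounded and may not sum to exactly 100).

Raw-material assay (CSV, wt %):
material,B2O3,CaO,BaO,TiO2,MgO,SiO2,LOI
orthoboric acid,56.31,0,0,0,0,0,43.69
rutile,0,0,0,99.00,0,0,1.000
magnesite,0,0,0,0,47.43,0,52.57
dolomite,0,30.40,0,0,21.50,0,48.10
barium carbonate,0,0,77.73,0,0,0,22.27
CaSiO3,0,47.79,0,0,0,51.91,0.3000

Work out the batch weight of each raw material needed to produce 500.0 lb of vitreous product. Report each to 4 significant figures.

Working values are shown rounded to four significant figures on the page — the whole derivation carries full precision at all times. Each reported number is rounded only once — derived quantities (the six compositions, ignition loss, yield, glass mass, the totals) are carried at full float precision from the batch weights on 500.0 lb of glass, as quoted within the problem or answer text.
Target oxide masses per 500.0 lb vitreous product:
  B2O3: 2.382% × 500.0 = 11.91 lb
  CaO: 29.53% × 500.0 = 147.6 lb
  BaO: 13.24% × 500.0 = 66.20 lb
  TiO2: 15.35% × 500.0 = 76.75 lb
  MgO: 9.189% × 500.0 = 45.94 lb
  SiO2: 30.32% × 500.0 = 151.6 lb
Checking each oxide sum given the weights on record, for the quoted basis mass (sums match the target masses up to rounding of the answer):
  B2O3: 21.15·0.5631 = 11.91 lb (target 11.91 lb)
  CaO: 26.59·0.3040 + 292.0·0.4779 = 147.6 lb (target 147.6 lb)
  BaO: 85.17·0.7773 = 66.20 lb (target 66.20 lb)
  TiO2: 77.53·0.9900 = 76.75 lb (target 76.75 lb)
  MgO: 84.82·0.4743 + 26.59·0.2150 = 45.95 lb (target 45.94 lb)
  SiO2: 292.0·0.5191 = 151.6 lb (target 151.6 lb)
Glass mass check: whole batch net of LOI = 500.0 lb (the Σ of target masses is 500.1 lb; basis as stated: 500.0 lb — rounding explains the deltas).
Batch total: Σ batch = 587.3 lb; loss to ignition Σ batch·LOI = 87.24 lb; the yield ratio, glass ÷ batch: 85.14%.

Batch per 500.0 lb vitreous product:
  orthoboric acid: 21.15 lb
  rutile: 77.53 lb
  magnesite: 84.82 lb
  dolomite: 26.59 lb
  barium carbonate: 85.17 lb
  CaSiO3: 292.0 lb
Total batch = 587.3 lb; LOI loss = 87.24 lb; yield = 85.14%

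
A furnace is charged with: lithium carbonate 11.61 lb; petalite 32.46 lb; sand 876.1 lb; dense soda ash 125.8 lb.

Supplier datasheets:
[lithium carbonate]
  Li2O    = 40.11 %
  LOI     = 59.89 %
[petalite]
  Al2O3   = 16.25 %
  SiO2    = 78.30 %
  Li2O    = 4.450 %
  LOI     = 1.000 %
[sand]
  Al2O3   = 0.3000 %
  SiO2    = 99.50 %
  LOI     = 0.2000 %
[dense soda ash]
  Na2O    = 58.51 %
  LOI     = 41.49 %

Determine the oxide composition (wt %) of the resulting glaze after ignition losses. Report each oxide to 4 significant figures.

Working values are printed, with 4-significant-figure rounding, at each printed step; every computation carries full float precision at every stage. Each reported figure is rounded exactly once. The derived quantities (the yield, glass mass, the four compositions, the totals, ignition loss) are carried starting from the weights at 984.7 lb of glass in full precision exactly as printed in the problem or the answer.
Per-oxide mass from batch:
  Al2O3: 32.46·0.1625 + 876.1·0.003000 = 7.903 lb
  Na2O: 125.8·0.5851 = 73.61 lb
  SiO2: 32.46·0.7830 + 876.1·0.9950 = 897.1 lb
  Li2O: 11.61·0.4011 + 32.46·0.04450 = 6.101 lb
LOI: 11.61·0.5989 + 32.46·0.01000 + 876.1·0.002000 + 125.8·0.4149 = 61.22 lb
Net of LOI, the glass mass = 1046 − 61.22 = 984.7 lb (equal to the oxide-mass sum)
each wt % is 100 × oxide ÷ glass

Glass mass = 984.7 lb (batch 1046 − LOI 61.22).
Composition: Al2O3 0.8025%, Na2O 7.475%, SiO2 91.10%, Li2O 0.6196%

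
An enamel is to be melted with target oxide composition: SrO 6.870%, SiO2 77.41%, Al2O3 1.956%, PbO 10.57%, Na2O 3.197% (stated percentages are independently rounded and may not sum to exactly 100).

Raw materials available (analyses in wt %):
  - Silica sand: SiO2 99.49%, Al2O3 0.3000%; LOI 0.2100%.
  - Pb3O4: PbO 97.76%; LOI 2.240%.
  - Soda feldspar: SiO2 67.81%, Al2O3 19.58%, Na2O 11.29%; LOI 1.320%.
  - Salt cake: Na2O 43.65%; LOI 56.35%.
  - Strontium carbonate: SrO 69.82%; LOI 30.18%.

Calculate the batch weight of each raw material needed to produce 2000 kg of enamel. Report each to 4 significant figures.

Batch per 2000 kg enamel:
  Silica sand: 1435 kg
  Pb3O4: 216.2 kg
  Soda feldspar: 177.8 kg
  Salt cake: 100.5 kg
  Strontium carbonate: 196.8 kg
Total batch = 2126 kg; LOI loss = 126.2 kg; yield = 94.06%

Rounding to four significant figures applies to every mid-chain value as printed. Each numeric step maintains exact precision at every stage; every reported result takes just one rounding. All derived quantities are recomputed from the weighed amounts at 2000 kg of glass in full float precision (ignition loss, totals, the yield, five oxide percentages, glass mass) as they appear in question or answer.
The oxide mass targets at 2000 kg enamel:
  SrO: 6.870% × 2000 = 137.4 kg
  SiO2: 77.41% × 2000 = 1548 kg
  Al2O3: 1.956% × 2000 = 39.12 kg
  PbO: 10.57% × 2000 = 211.4 kg
  Na2O: 3.197% × 2000 = 63.94 kg
Checking each oxide sum per the reported batch figures, versus the basis set out (oxide sums agree with the targets once rounding is allowed for):
  SrO: 196.8·0.6982 = 137.4 kg (target 137.4 kg)
  SiO2: 1435·0.9949 + 177.8·0.6781 = 1548 kg (target 1548 kg)
  Al2O3: 1435·0.003000 + 177.8·0.1958 = 39.12 kg (target 39.12 kg)
  PbO: 216.2·0.9776 = 211.4 kg (target 211.4 kg)
  Na2O: 177.8·0.1129 + 100.5·0.4365 = 63.94 kg (target 63.94 kg)
Mass balance on the glass: batch total minus LOI = 2000 kg (the targets, summed, come to 2000 kg; basis as stated: 2000 kg — differing by rounding only).
Batch total: Σ batch = 2126 kg; loss to ignition Σ batch·LOI = 126.2 kg; glass ÷ batch gives a yield of 94.06%.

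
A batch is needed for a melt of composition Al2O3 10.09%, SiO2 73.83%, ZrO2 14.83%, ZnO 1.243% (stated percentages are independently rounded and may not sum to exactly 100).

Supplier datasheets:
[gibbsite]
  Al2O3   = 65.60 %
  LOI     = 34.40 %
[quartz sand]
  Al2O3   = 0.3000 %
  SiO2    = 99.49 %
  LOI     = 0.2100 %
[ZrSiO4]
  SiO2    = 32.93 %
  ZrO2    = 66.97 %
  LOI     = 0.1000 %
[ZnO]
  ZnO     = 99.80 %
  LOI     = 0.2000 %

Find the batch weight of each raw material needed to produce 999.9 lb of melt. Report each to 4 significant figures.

Batch per 999.9 lb melt:
  gibbsite: 150.7 lb
  quartz sand: 668.7 lb
  ZrSiO4: 221.4 lb
  ZnO: 12.45 lb
Total batch = 1053 lb; LOI loss = 53.49 lb; yield = 94.92%

All arithmetic maintains full float precision at every stage; in-progress results are displayed, rounded to four significant figures, as written; every reported value takes a single rounding — all derived quantities are rebuilt in full float precision (ignition loss, totals, the four compositions, the yield, net glass mass) using the weight values at 999.9 lb of glass, exactly as printed in the problem or the answer.
Oxide mass targets, per 999.9 lb melt:
  Al2O3: 10.09% × 999.9 = 100.9 lb
  SiO2: 73.83% × 999.9 = 738.2 lb
  ZrO2: 14.83% × 999.9 = 148.3 lb
  ZnO: 1.243% × 999.9 = 12.43 lb
Per-oxide balance check working from each reported weight, against the basis in use (delivered sums recover each target net of answer rounding effects):
  Al2O3: 150.7·0.6560 + 668.7·0.003000 = 100.9 lb (target 100.9 lb)
  SiO2: 668.7·0.9949 + 221.4·0.3293 = 738.2 lb (target 738.2 lb)
  ZrO2: 221.4·0.6697 = 148.3 lb (target 148.3 lb)
  ZnO: 12.45·0.9980 = 12.43 lb (target 12.43 lb)
Auditing the glass mass value: total batch − LOI = 999.8 lb (the Σ of target masses is 999.8 lb; the stated basis being 999.9 lb — any gap is answer rounding).
Total batch = Σ batch = 1053 lb; LOI removed, Σ of batch·LOI: 53.49 lb; yield: glass divided by total = 94.92%.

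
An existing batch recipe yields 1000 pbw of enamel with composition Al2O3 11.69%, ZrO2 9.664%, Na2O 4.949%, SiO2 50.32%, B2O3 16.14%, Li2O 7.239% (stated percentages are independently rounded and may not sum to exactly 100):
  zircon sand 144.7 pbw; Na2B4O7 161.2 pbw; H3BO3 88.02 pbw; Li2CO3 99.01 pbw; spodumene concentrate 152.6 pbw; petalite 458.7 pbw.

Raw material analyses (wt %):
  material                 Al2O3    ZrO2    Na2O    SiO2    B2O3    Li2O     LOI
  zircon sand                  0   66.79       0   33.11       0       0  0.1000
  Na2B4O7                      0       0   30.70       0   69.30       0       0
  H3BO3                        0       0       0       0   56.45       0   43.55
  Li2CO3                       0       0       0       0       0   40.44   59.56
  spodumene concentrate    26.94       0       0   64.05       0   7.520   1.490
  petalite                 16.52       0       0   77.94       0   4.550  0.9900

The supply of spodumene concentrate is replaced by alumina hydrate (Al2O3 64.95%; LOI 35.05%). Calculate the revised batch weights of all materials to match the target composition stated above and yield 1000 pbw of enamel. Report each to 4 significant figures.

Revised batch per 1000 pbw enamel:
  zircon sand: 144.7 pbw
  Na2B4O7: 161.2 pbw
  H3BO3: 88.02 pbw
  Li2CO3: 113.3 pbw
  alumina hydrate: 31.40 pbw
  petalite: 584.2 pbw
Total batch = 1123 pbw; LOI loss = 122.7 pbw

All internal work runs at full float precision at all times; intermediates are displayed rounded to four significant digits between the steps. Each reported number undergoes a single rounding — the derived quantities, including glass mass, six oxide percentages, LOI, the yield, the totals, are computed from the weighed amounts on 1000 pbw of glass in full float precision, as given in question or answer.
Oxide mass targets, per 1000 pbw enamel:
  Al2O3: 11.69% × 1000 = 116.9 pbw
  ZrO2: 9.664% × 1000 = 96.64 pbw
  Na2O: 4.949% × 1000 = 49.49 pbw
  SiO2: 50.32% × 1000 = 503.2 pbw
  B2O3: 16.14% × 1000 = 161.4 pbw
  Li2O: 7.239% × 1000 = 72.39 pbw
Oxide-by-oxide audit given the weights on record, on the stated basis (oxide sums agree with the targets once rounding is allowed for):
  Al2O3: 31.40·0.6495 + 584.2·0.1652 = 116.9 pbw (target 116.9 pbw)
  ZrO2: 144.7·0.6679 = 96.65 pbw (target 96.64 pbw)
  Na2O: 161.2·0.3070 = 49.49 pbw (target 49.49 pbw)
  SiO2: 144.7·0.3311 + 584.2·0.7794 = 503.2 pbw (target 503.2 pbw)
  B2O3: 161.2·0.6930 + 88.02·0.5645 = 161.4 pbw (target 161.4 pbw)
  Li2O: 113.3·0.4044 + 584.2·0.04550 = 72.40 pbw (target 72.39 pbw)
Glass-mass bookkeeping: the batch minus its LOI: 1000 pbw (oxide target masses add up to 1000 pbw; versus the stated basis of 1000 pbw — any gap is answer rounding).
Batch grand total — Σ batch = 1123 pbw; loss to ignition Σ batch·LOI = 122.7 pbw; the yield ratio, glass ÷ batch: 89.07%.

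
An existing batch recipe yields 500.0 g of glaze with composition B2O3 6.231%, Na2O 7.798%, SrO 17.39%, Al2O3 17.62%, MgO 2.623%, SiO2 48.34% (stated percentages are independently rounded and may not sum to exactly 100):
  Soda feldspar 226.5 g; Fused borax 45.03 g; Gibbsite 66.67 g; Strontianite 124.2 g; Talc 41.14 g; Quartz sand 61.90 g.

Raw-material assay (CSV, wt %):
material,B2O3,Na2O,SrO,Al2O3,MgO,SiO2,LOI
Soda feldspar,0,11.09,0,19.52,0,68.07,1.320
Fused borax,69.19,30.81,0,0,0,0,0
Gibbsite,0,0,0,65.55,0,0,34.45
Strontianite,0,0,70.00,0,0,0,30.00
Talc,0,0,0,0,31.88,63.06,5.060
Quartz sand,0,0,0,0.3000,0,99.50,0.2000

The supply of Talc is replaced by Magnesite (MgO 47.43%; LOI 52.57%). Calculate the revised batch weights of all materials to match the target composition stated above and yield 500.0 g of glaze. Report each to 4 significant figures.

All internal work keeps full float precision at every stage; values along the way are printed rounded to 4 significant figures on the page — each reported number sees exactly one rounding. All derived quantities are recomputed from the batch weights per 500.0 g of glass in full precision (the six compositions, net glass mass, the totals, the yield, LOI), as they appear in the problem or answer text.
The oxide mass targets at 500.0 g glaze:
  B2O3: 6.231% × 500.0 = 31.16 g
  Na2O: 7.798% × 500.0 = 38.99 g
  SrO: 17.39% × 500.0 = 86.95 g
  Al2O3: 17.62% × 500.0 = 88.10 g
  MgO: 2.623% × 500.0 = 13.12 g
  SiO2: 48.34% × 500.0 = 241.7 g
Sums-versus-targets review with the batch weights as given, versus the basis set out (delivered sums recover each target given rounding of the digits):
  B2O3: 45.03·0.6919 = 31.16 g (target 31.16 g)
  Na2O: 226.5·0.1109 + 45.03·0.3081 = 38.99 g (target 38.99 g)
  SrO: 124.2·0.7000 = 86.94 g (target 86.95 g)
  Al2O3: 226.5·0.1952 + 66.56·0.6555 + 87.97·0.003000 = 88.11 g (target 88.10 g)
  MgO: 27.65·0.4743 = 13.11 g (target 13.12 g)
  SiO2: 226.5·0.6807 + 87.97·0.9950 = 241.7 g (target 241.7 g)
Glass-mass closure: whole batch net of LOI = 500.0 g (targets for the oxides total 500.0 g; stated basis 500.0 g — deltas are rounding alone).
Batch total: Σ batch = 577.9 g; ignition loss, Σ(batch × LOI) = 77.89 g; yield = glass ÷ total batch = 86.52%.

Revised batch per 500.0 g glaze:
  Soda feldspar: 226.5 g
  Fused borax: 45.03 g
  Gibbsite: 66.56 g
  Strontianite: 124.2 g
  Magnesite: 27.65 g
  Quartz sand: 87.97 g
Total batch = 577.9 g; LOI loss = 77.89 g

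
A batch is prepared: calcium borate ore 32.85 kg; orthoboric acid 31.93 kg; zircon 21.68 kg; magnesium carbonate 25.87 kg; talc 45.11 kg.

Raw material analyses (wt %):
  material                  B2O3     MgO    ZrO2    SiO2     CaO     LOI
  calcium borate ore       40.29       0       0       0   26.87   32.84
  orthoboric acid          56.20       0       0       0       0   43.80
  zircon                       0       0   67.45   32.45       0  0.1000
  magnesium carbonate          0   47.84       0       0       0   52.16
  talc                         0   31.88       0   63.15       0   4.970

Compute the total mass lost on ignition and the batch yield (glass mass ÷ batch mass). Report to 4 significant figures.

LOI loss = 40.53 kg; glass = 116.9 kg; yield = 74.26%

Rounding to four significant figures extends to each working value as shown — all internal work keeps exact precision from first step to last — every reported figure is rounded just once; the derived quantities, which include the yield, glass mass, the five compositions, ignition loss, totals, are rebuilt in full precision, as given in either problem or answer, using the weight values per 116.9 kg of glass.
Each material's LOI contribution:
  calcium borate ore: 32.85 × 0.3284 = 10.79 kg
  orthoboric acid: 31.93 × 0.4380 = 13.99 kg
  zircon: 21.68 × 0.001000 = 0.02168 kg
  magnesium carbonate: 25.87 × 0.5216 = 13.49 kg
  talc: 45.11 × 0.04970 = 2.242 kg
Total LOI = 40.53 kg
Glass = batch − LOI = 157.4 − 40.53 = 116.9 kg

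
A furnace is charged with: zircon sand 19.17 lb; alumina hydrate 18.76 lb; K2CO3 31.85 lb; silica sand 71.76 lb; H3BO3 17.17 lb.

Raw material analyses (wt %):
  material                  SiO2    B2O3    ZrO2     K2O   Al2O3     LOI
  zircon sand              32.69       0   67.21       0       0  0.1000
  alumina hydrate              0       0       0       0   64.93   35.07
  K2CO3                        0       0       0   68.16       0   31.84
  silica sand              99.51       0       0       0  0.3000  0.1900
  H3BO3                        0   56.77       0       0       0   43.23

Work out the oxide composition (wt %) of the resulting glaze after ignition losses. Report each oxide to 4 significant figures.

All internal work maintains full float precision from start to finish — rounding to 4 significant figures extends to each mid-chain value as shown — a single rounding produces every reported value — derived quantities are recomputed in full precision (net glass mass, the five compositions, the totals, yield, LOI) starting from the weights on 134.4 lb of glass, exactly as shown in the problem or the answer.
Mass of each oxide from the mix:
  SiO2: 19.17·0.3269 + 71.76·0.9951 = 77.68 lb
  B2O3: 17.17·0.5677 = 9.747 lb
  ZrO2: 19.17·0.6721 = 12.88 lb
  K2O: 31.85·0.6816 = 21.71 lb
  Al2O3: 18.76·0.6493 + 71.76·0.003000 = 12.40 lb
LOI: 19.17·0.001000 + 18.76·0.3507 + 31.85·0.3184 + 71.76·0.001900 + 17.17·0.4323 = 24.30 lb
The glass mass, total less LOI, = 158.7 − 24.30 = 134.4 lb (= the summed oxide contributions)
each oxide over glass, ×100, is wt %

Glass mass = 134.4 lb (batch 158.7 − LOI 24.30).
Composition: SiO2 57.79%, B2O3 7.252%, ZrO2 9.586%, K2O 16.15%, Al2O3 9.223%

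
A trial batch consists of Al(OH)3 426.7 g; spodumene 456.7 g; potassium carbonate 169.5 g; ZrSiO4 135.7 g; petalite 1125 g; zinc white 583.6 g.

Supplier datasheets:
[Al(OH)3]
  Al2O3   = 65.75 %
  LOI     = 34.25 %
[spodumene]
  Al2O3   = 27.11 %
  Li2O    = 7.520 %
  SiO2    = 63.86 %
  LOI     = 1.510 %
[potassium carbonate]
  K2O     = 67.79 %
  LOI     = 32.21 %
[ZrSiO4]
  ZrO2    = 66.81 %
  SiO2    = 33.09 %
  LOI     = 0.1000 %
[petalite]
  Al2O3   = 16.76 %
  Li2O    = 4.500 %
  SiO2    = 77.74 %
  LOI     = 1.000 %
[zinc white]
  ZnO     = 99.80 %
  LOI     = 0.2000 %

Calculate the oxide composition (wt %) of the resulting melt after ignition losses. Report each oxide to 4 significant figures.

Glass mass = 2677 g (batch 2897 − LOI 220.2).
Composition: Al2O3 22.15%, Li2O 3.174%, ZrO2 3.387%, ZnO 21.76%, K2O 4.292%, SiO2 45.24%

Full precision is maintained through every step; intermediates are displayed rounded off to 4 significant digits in the working; a single rounding completes each reported result — derived quantities are rebuilt in exact precision (yield, the six compositions, LOI, the totals, net glass mass) from the batch weights for 2677 g of glass, as set out in question or answer.
Per-oxide mass from batch:
  Al2O3: 426.7·0.6575 + 456.7·0.2711 + 1125·0.1676 = 592.9 g
  Li2O: 456.7·0.07520 + 1125·0.04500 = 84.97 g
  ZrO2: 135.7·0.6681 = 90.66 g
  ZnO: 583.6·0.9980 = 582.4 g
  K2O: 169.5·0.6779 = 114.9 g
  SiO2: 456.7·0.6386 + 135.7·0.3309 + 1125·0.7774 = 1211 g
LOI: 426.7·0.3425 + 456.7·0.01510 + 169.5·0.3221 + 135.7·0.001000 + 1125·0.01000 + 583.6·0.002000 = 220.2 g
Net of LOI, the glass mass = 2897 − 220.2 = 2677 g (matching Σ of the oxides)
wt % = 100 × oxide mass / glass mass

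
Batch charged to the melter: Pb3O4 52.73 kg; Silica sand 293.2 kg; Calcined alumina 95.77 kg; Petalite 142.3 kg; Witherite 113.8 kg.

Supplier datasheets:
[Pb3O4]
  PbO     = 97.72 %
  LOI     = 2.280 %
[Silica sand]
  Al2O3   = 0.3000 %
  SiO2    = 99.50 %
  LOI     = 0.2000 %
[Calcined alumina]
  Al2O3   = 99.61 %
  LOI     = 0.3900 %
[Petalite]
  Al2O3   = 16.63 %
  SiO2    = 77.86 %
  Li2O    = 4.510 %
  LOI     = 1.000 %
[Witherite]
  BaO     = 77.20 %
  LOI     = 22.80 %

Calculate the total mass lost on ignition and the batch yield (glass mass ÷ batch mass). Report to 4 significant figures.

All internal work maintains full precision end to end — the intermediate values are shown, rounded to 4 significant digits, as written — exactly one rounding goes into every reported value; derived quantities (the totals, net glass mass, five oxide percentages, the yield, ignition loss) are recomputed from the batch weights on 668.3 kg of glass at full float precision as set out in problem or answer.
Per-material ignition loss:
  Pb3O4: 52.73 × 0.02280 = 1.202 kg
  Silica sand: 293.2 × 0.002000 = 0.5864 kg
  Calcined alumina: 95.77 × 0.003900 = 0.3735 kg
  Petalite: 142.3 × 0.01000 = 1.423 kg
  Witherite: 113.8 × 0.2280 = 25.95 kg
Total LOI = 29.53 kg
Glass = batch − LOI = 697.8 − 29.53 = 668.3 kg

LOI loss = 29.53 kg; glass = 668.3 kg; yield = 95.77%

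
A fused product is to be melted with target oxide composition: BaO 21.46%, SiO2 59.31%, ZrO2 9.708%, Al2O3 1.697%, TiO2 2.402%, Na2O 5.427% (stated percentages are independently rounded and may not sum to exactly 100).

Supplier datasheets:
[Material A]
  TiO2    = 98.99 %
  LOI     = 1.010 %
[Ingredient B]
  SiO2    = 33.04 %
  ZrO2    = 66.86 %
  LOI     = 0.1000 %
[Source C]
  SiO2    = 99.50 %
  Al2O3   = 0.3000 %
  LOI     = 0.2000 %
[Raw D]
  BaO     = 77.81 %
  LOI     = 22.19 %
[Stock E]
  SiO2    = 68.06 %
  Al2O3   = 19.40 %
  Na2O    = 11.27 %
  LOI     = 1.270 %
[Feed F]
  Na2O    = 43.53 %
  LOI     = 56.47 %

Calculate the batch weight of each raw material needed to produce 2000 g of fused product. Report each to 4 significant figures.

Batch per 2000 g fused product:
  Material A: 48.53 g
  Ingredient B: 290.4 g
  Source C: 986.5 g
  Raw D: 551.6 g
  Stock E: 159.7 g
  Feed F: 208.0 g
Total batch = 2245 g; LOI loss = 244.6 g; yield = 89.10%

All arithmetic runs at full precision from first step to last — working values are shown (rounded to four significant digits) alongside each step; each reported figure is rounded only once — the derived quantities (totals, ignition loss, the six compositions, the yield, glass mass) are re-derived in full float precision from the batch weights for 2000 g of glass as written in the question or the answer.
Oxide mass targets, per 2000 g fused product:
  BaO: 21.46% × 2000 = 429.2 g
  SiO2: 59.31% × 2000 = 1186 g
  ZrO2: 9.708% × 2000 = 194.2 g
  Al2O3: 1.697% × 2000 = 33.94 g
  TiO2: 2.402% × 2000 = 48.04 g
  Na2O: 5.427% × 2000 = 108.5 g
Checking each oxide sum on the weights just shown, per the basis as stated (oxide sums agree with the targets within answer rounding):
  BaO: 551.6·0.7781 = 429.2 g (target 429.2 g)
  SiO2: 290.4·0.3304 + 986.5·0.9950 + 159.7·0.6806 = 1186 g (target 1186 g)
  ZrO2: 290.4·0.6686 = 194.2 g (target 194.2 g)
  Al2O3: 986.5·0.003000 + 159.7·0.1940 = 33.94 g (target 33.94 g)
  TiO2: 48.53·0.9899 = 48.04 g (target 48.04 g)
  Na2O: 159.7·0.1127 + 208.0·0.4353 = 108.5 g (target 108.5 g)
The glass-mass cross-check: total charge less LOI = 2000 g (the targets, summed, come to 2000 g; against the stated basis, 2000 g — deltas are rounding alone).
Total batch = Σ batch = 2245 g; loss to ignition Σ batch·LOI = 244.6 g; yield, glass over the total, = 89.10%.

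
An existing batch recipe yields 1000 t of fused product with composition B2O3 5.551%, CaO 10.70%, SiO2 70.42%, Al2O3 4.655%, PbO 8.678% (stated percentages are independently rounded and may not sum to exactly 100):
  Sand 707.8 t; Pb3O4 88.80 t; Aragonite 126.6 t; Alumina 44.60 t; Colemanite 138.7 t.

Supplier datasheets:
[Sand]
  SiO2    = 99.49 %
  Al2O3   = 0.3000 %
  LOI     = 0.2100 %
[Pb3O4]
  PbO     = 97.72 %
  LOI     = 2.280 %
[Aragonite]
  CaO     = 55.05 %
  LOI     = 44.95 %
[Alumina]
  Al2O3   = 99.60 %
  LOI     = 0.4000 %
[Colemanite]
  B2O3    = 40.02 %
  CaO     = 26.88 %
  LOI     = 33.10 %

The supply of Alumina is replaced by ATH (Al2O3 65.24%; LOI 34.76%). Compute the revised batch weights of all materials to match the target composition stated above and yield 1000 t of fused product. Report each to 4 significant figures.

Mid-chain values are printed, with 4-significant-digit rounding, within the worked lines — all arithmetic holds full float precision through the solve — each reported value sees exactly one rounding — the derived quantities are rebuilt using the weight values on 1000 t of glass in full precision (yield, glass mass, the five compositions, the totals, ignition loss) as set out in the problem or the answer.
Oxide mass targets, per 1000 t fused product:
  B2O3: 5.551% × 1000 = 55.51 t
  CaO: 10.70% × 1000 = 107.0 t
  SiO2: 70.42% × 1000 = 704.2 t
  Al2O3: 4.655% × 1000 = 46.55 t
  PbO: 8.678% × 1000 = 86.78 t
Oxide-by-oxide audit using the reported weights, per the basis as stated (each sum matches its target mass modulo rounding of the values):
  B2O3: 138.7·0.4002 = 55.51 t (target 55.51 t)
  CaO: 126.6·0.5505 + 138.7·0.2688 = 107.0 t (target 107.0 t)
  SiO2: 707.8·0.9949 = 704.2 t (target 704.2 t)
  Al2O3: 707.8·0.003000 + 68.10·0.6524 = 46.55 t (target 46.55 t)
  PbO: 88.80·0.9772 = 86.78 t (target 86.78 t)
Consistency of the glass mass: total batch − LOI = 1000 t (targets for the oxides total 1000 t; stated basis 1000 t — a pure rounding effect).
Adding the batch up: Σ batch = 1130 t; LOI removed, Σ of batch·LOI: 130.0 t; glass ÷ batch gives a yield of 88.50%.

Revised batch per 1000 t fused product:
  Sand: 707.8 t
  Pb3O4: 88.80 t
  Aragonite: 126.6 t
  ATH: 68.10 t
  Colemanite: 138.7 t
Total batch = 1130 t; LOI loss = 130.0 t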